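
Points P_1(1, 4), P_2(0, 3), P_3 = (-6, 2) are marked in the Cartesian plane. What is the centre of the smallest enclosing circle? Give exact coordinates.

Side lengths²: P_1P_2² = 2, P_1P_3² = 53, P_2P_3² = 37.
Since P_1P_3² = 53 ≥ 37 + 2 = 39, the angle opposite P_1P_3 is not acute, so the smallest enclosing circle has P_1P_3 as diameter.
Centre = midpoint of P_1P_3 = (-2.5, 3), r² = 53/4 = 13.25.
Centre = (-2.5, 3).

(-2.5, 3)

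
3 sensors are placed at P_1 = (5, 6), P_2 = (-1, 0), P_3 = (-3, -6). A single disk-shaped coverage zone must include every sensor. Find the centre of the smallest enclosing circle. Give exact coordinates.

Side lengths²: P_1P_2² = 72, P_1P_3² = 208, P_2P_3² = 40.
Since P_1P_3² = 208 ≥ 72 + 40 = 112, the angle opposite P_1P_3 is not acute, so the smallest enclosing circle has P_1P_3 as diameter.
Centre = midpoint of P_1P_3 = (1, 0), r² = 208/4 = 52.
Centre = (1, 0).

(1, 0)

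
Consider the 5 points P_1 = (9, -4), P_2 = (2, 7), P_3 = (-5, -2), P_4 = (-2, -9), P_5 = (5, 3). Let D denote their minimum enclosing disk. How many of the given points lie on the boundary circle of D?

3

By Welzl's lemma the MEC is supported by two points (diametrically opposite) or three points (on a circumcircle).
The minimum enclosing circle is determined by three boundary points: P_1, P_2, P_4.
Their circumcentre is (44/39, -50/39) with r² = 105485/1521.
The farthest remaining point P_3 is at distance² 57905/1521 ≤ 105485/1521.
The points at distance exactly r from the centre are P_1, P_2, P_4 — 3 points.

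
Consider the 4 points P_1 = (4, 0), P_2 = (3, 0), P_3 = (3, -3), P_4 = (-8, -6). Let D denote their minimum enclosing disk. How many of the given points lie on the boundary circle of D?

The farthest pair is P_1–P_4 with squared distance 180. The circle on this segment as diameter has centre (-2, -3) and r² = 180/4 = 45.
Check P_2: distance² to centre = 34 ≤ 45, so it lies inside.
All remaining points lie in this disk, and no smaller disk contains both endpoints, so this is the minimum enclosing circle.
The points at distance exactly r from the centre are P_1, P_4 — 2 points.

2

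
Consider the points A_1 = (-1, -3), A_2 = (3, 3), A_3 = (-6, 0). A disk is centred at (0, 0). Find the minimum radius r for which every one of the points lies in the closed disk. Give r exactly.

6

The required radius is the distance from (0, 0) to the farthest point.
Squared distances: 10, 18, 36.
Maximum is 36, attained at A_3.
r = √36 = 6.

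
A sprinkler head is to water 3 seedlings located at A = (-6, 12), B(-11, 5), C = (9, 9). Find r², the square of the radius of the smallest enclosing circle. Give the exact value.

104

Side lengths²: AB² = 74, AC² = 234, BC² = 416.
Since BC² = 416 ≥ 234 + 74 = 308, the angle opposite BC is not acute, so the smallest enclosing circle has BC as diameter.
Centre = midpoint of BC = (-1, 7), r² = 416/4 = 104.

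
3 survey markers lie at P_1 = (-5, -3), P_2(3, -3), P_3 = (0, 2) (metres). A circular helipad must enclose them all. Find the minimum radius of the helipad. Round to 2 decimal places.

Side lengths²: P_1P_2² = 64, P_1P_3² = 50, P_2P_3² = 34.
Since P_1P_2² = 64 < 50 + 34 = 84, the triangle is acute, so the smallest enclosing circle is the circumcircle.
Circumcentre = (-1, -2), r² = 17.
r = √17 ≈ 4.12.

4.12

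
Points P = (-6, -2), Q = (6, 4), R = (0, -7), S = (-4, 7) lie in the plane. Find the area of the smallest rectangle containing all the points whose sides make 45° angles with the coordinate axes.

162

In coordinates u = x + y, v = x − y the rectangle is axis-aligned; the map (x,y)→(u,v) scales areas by 2.
u-values: -8, 10, -7, 3; range = 10 − (-8) = 18.
v-values: -4, 2, 7, -11; range = 7 − (-11) = 18.
Area = (18 × 18) / 2 = 162.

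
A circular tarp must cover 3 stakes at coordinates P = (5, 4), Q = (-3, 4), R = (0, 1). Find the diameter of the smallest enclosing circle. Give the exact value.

Side lengths²: PQ² = 64, PR² = 34, QR² = 18.
Since PQ² = 64 ≥ 34 + 18 = 52, the angle opposite PQ is not acute, so the smallest enclosing circle has PQ as diameter.
Centre = midpoint of PQ = (1, 4), r² = 64/4 = 16.
Diameter = 2r = 2√16 = 8.

8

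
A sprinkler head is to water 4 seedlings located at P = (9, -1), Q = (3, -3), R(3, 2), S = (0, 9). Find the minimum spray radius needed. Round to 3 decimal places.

By Welzl's lemma the MEC is supported by two points (diametrically opposite) or three points (on a circumcircle).
The minimum enclosing circle is determined by three boundary points: P, Q, S.
Their circumcentre is (107/26, 95/26) with r² = 15385/338.
The farthest remaining point R is at distance² 1345/338 ≤ 15385/338.
r = √(15385/338) ≈ 6.747.

6.747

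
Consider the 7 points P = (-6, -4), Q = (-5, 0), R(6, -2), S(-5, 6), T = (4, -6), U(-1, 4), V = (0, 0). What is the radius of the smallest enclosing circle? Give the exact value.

7.5

The minimum enclosing circle of a finite set is fixed by two of the points (as a diameter) or three (as a circumcircle).
The farthest pair is S–T with squared distance 225. The circle on this segment as diameter has centre (-0.5, 0) and r² = 225/4 = 56.25.
Check P: distance² to centre = 46.25 ≤ 56.25, so it lies inside.
All remaining points lie in this disk, and no smaller disk contains both endpoints, so this is the minimum enclosing circle.
r = √(56.25) = 7.5.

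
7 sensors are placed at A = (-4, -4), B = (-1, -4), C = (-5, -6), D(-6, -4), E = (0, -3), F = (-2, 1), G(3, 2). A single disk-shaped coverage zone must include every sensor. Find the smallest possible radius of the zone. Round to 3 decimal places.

5.657

A smallest enclosing disk is always determined by at most three of the input points on its boundary.
The farthest pair is C–G with squared distance 128. The circle on this segment as diameter has centre (-1, -2) and r² = 128/4 = 32.
Check A: distance² to centre = 13 ≤ 32, so it lies inside.
All remaining points lie in this disk, and no smaller disk contains both endpoints, so this is the minimum enclosing circle.
r = √32 ≈ 5.657.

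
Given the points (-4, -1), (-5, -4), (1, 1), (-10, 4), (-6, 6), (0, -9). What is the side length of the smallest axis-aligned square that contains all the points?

15

The bounding box has width 11 and height 15.
An axis-aligned square enclosing the set must have side ≥ max(width, height).
So the minimum side is max(11, 15) = 15.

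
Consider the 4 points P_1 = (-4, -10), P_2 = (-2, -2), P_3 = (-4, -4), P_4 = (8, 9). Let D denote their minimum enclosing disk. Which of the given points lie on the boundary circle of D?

The minimum enclosing circle of a finite set is fixed by two of the points (as a diameter) or three (as a circumcircle).
The farthest pair is P_1–P_4 with squared distance 505. The circle on this segment as diameter has centre (2, -0.5) and r² = 505/4 = 126.25.
Check P_2: distance² to centre = 18.25 ≤ 126.25, so it lies inside.
All remaining points lie in this disk, and no smaller disk contains both endpoints, so this is the minimum enclosing circle.
The points at distance exactly r from the centre are P_1, P_4 — 2 points.

P_1, P_4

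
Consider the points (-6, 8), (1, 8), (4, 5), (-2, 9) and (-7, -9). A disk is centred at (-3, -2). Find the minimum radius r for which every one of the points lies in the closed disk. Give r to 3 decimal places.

11.045

The required radius is the distance from (-3, -2) to the farthest point.
Squared distances: 109, 116, 98, 122, 65.
Maximum is 122, attained at (-2, 9).
r = √122 ≈ 11.045.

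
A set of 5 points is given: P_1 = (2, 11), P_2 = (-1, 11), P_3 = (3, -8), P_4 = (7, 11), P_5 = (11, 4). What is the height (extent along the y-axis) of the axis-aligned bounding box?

max y = 11, min y = -8, so height = 19.

19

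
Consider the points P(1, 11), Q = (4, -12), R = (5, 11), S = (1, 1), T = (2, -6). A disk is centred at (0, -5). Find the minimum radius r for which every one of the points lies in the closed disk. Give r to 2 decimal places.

The required radius is the distance from (0, -5) to the farthest point.
Squared distances: 257, 65, 281, 37, 5.
Maximum is 281, attained at R.
r = √281 ≈ 16.76.

16.76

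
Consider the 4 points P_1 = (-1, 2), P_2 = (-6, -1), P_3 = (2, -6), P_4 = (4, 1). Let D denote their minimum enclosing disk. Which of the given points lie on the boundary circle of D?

P_2, P_3, P_4

The minimum enclosing circle is determined by three boundary points: P_2, P_3, P_4.
Their circumcentre is (-47/66, -95/66) with r² = 61321/2178.
The farthest remaining point P_1 is at distance² 25945/2178 ≤ 61321/2178.
The points at distance exactly r from the centre are P_2, P_3, P_4 — 3 points.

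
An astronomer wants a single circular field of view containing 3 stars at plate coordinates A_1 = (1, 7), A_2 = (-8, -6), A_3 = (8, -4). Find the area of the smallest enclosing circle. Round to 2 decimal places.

240.41

Side lengths²: A_1A_2² = 250, A_1A_3² = 170, A_2A_3² = 260.
Since A_2A_3² = 260 < 250 + 170 = 420, the triangle is acute, so the smallest enclosing circle is the circumcircle.
Circumcentre = (-8/19, -31/19), r² = 27625/361.
Area = π·r² = π·27625/361 ≈ 240.41.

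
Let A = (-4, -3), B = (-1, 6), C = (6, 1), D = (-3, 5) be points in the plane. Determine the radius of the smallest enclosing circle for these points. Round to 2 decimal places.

5.63

By Welzl's lemma the MEC is supported by two points (diametrically opposite) or three points (on a circumcircle).
The minimum enclosing circle is determined by three boundary points: A, B, C.
Their circumcentre is (5/13, 7/13) with r² = 5365/169.
The farthest remaining point D is at distance² 5300/169 ≤ 5365/169.
r = √(5365/169) ≈ 5.63.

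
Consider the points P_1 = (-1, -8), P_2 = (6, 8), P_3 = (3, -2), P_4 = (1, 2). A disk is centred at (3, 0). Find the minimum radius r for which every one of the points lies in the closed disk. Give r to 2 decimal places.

8.94

The required radius is the distance from (3, 0) to the farthest point.
Squared distances: 80, 73, 4, 8.
Maximum is 80, attained at P_1.
r = √80 ≈ 8.94.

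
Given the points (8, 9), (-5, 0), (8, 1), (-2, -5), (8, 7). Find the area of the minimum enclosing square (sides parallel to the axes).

The bounding box has width 13 and height 14.
An axis-aligned square enclosing the set must have side ≥ max(width, height).
So the minimum side is max(13, 14) = 14.
Area = 14² = 196.

196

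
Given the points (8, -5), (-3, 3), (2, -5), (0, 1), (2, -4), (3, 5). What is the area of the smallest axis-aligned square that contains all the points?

The bounding box has width 11 and height 10.
An axis-aligned square enclosing the set must have side ≥ max(width, height).
So the minimum side is max(11, 10) = 11.
Area = 11² = 121.

121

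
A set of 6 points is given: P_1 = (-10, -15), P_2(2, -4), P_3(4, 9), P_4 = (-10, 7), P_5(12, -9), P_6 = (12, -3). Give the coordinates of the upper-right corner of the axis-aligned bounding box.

x-range [-10, 12], y-range [-15, 9].
The upper-right corner is (12, 9).

(12, 9)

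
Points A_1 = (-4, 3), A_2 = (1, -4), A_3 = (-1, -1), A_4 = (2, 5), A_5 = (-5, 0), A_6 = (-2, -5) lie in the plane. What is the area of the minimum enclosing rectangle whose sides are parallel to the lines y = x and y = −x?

In coordinates u = x + y, v = x − y the rectangle is axis-aligned; the map (x,y)→(u,v) scales areas by 2.
u-values: -1, -3, -2, 7, -5, -7; range = 7 − (-7) = 14.
v-values: -7, 5, 0, -3, -5, 3; range = 5 − (-7) = 12.
Area = (14 × 12) / 2 = 84.

84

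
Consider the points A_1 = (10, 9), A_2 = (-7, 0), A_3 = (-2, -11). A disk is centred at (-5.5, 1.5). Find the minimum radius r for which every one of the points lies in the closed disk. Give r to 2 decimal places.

17.22

The required radius is the distance from (-5.5, 1.5) to the farthest point.
Squared distances: 296.5, 4.5, 168.5.
Maximum is 296.5, attained at A_1.
r = √(296.5) ≈ 17.22.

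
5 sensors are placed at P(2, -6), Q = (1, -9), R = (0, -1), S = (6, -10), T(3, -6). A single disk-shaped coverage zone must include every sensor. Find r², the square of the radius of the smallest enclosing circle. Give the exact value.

29.25

By Welzl's lemma the MEC is supported by two points (diametrically opposite) or three points (on a circumcircle).
The farthest pair is R–S with squared distance 117. The circle on this segment as diameter has centre (3, -5.5) and r² = 117/4 = 29.25.
Check P: distance² to centre = 1.25 ≤ 29.25, so it lies inside.
All remaining points lie in this disk, and no smaller disk contains both endpoints, so this is the minimum enclosing circle.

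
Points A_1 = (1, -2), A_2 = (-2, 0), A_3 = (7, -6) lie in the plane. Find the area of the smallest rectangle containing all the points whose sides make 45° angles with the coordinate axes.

22.5

In coordinates u = x + y, v = x − y the rectangle is axis-aligned; the map (x,y)→(u,v) scales areas by 2.
u-values: -1, -2, 1; range = 1 − (-2) = 3.
v-values: 3, -2, 13; range = 13 − (-2) = 15.
Area = (3 × 15) / 2 = 22.5.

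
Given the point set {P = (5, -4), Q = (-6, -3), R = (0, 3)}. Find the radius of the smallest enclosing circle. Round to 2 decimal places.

Side lengths²: PQ² = 122, PR² = 74, QR² = 72.
Since PQ² = 122 < 74 + 72 = 146, the triangle is acute, so the smallest enclosing circle is the circumcircle.
Circumcentre = (-5/12, -31/12), r² = 2257/72.
r = √(2257/72) ≈ 5.60.

5.60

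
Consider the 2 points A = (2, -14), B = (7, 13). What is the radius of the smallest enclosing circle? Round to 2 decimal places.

The smallest circle enclosing two points has them as diameter endpoints.
Centre = midpoint = (4.5, -0.5); r² = |AB|²/4 = 754/4 = 188.5.
r = √(188.5) ≈ 13.73.

13.73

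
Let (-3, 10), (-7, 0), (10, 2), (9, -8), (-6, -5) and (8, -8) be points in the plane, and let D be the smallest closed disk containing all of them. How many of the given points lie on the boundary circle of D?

A smallest enclosing disk is always determined by at most three of the input points on its boundary.
The farthest pair is (-3, 10)–(9, -8) with squared distance 468. The circle on this segment as diameter has centre (3, 1) and r² = 468/4 = 117.
Check (-7, 0): distance² to centre = 101 ≤ 117, so it lies inside.
All remaining points lie in this disk, and no smaller disk contains both endpoints, so this is the minimum enclosing circle.
The points at distance exactly r from the centre are (-3, 10), (9, -8), (-6, -5) — 3 points.

3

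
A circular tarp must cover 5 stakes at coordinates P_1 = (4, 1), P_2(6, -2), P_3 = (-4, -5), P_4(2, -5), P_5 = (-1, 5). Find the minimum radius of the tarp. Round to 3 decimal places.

5.929

The minimum enclosing circle of a finite set is fixed by two of the points (as a diameter) or three (as a circumcircle).
The minimum enclosing circle is determined by three boundary points: P_2, P_3, P_5.
Their circumcentre is (5/26, -21/26) with r² = 11881/338.
The farthest remaining point P_4 is at distance² 7045/338 ≤ 11881/338.
r = √(11881/338) ≈ 5.929.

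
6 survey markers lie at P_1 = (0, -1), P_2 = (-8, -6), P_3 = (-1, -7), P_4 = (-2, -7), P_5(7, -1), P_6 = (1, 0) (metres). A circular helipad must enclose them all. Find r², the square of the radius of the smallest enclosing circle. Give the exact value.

The farthest pair is P_2–P_5 with squared distance 250. The circle on this segment as diameter has centre (-0.5, -3.5) and r² = 250/4 = 62.5.
Check P_1: distance² to centre = 6.5 ≤ 62.5, so it lies inside.
All remaining points lie in this disk, and no smaller disk contains both endpoints, so this is the minimum enclosing circle.

62.5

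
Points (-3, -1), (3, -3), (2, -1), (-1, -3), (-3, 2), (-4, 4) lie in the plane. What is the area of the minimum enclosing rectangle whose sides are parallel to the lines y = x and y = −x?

In coordinates u = x + y, v = x − y the rectangle is axis-aligned; the map (x,y)→(u,v) scales areas by 2.
u-values: -4, 0, 1, -4, -1, 0; range = 1 − (-4) = 5.
v-values: -2, 6, 3, 2, -5, -8; range = 6 − (-8) = 14.
Area = (5 × 14) / 2 = 35.

35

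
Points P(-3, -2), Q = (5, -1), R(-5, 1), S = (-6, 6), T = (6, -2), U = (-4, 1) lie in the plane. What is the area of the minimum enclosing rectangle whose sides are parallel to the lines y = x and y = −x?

90

In coordinates u = x + y, v = x − y the rectangle is axis-aligned; the map (x,y)→(u,v) scales areas by 2.
u-values: -5, 4, -4, 0, 4, -3; range = 4 − (-5) = 9.
v-values: -1, 6, -6, -12, 8, -5; range = 8 − (-12) = 20.
Area = (9 × 20) / 2 = 90.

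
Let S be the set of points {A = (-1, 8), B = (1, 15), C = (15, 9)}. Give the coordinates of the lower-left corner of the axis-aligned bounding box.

(-1, 8)

x-range [-1, 15], y-range [8, 15].
The lower-left corner is (-1, 8).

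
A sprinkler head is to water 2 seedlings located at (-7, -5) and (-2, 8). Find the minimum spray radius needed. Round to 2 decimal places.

The smallest circle enclosing two points has them as diameter endpoints.
Centre = midpoint = (-4.5, 1.5); r² = |(-7, -5)−(-2, 8)|²/4 = 194/4 = 48.5.
r = √(48.5) ≈ 6.96.

6.96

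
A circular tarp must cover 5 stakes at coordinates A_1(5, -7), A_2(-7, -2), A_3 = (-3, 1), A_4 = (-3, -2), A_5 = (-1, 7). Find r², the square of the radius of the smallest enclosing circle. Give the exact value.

The minimum enclosing circle of a finite set is fixed by two of the points (as a diameter) or three (as a circumcircle).
The minimum enclosing circle is determined by three boundary points: A_1, A_2, A_5.
Their circumcentre is (29/46, -27/46) with r² = 63713/1058.
The farthest remaining point A_3 is at distance² 16609/1058 ≤ 63713/1058.

63713/1058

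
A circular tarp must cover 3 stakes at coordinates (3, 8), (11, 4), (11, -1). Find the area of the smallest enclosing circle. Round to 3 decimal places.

Call the three points A, B, C in the order given.
Side lengths²: AB² = 80, AC² = 145, BC² = 25.
Since AC² = 145 ≥ 80 + 25 = 105, the angle opposite AC is not acute, so the smallest enclosing circle has AC as diameter.
Centre = midpoint of AC = (7, 3.5), r² = 145/4 = 36.25.
Area = π·r² = π·36.25 ≈ 113.883.

113.883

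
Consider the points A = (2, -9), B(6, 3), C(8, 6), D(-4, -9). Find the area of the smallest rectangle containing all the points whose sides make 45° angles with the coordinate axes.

121.5

In coordinates u = x + y, v = x − y the rectangle is axis-aligned; the map (x,y)→(u,v) scales areas by 2.
u-values: -7, 9, 14, -13; range = 14 − (-13) = 27.
v-values: 11, 3, 2, 5; range = 11 − 2 = 9.
Area = (27 × 9) / 2 = 121.5.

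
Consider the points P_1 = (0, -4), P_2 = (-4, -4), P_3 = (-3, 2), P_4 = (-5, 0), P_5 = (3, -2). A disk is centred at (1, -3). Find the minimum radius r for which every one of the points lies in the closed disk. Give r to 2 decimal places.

6.71

The required radius is the distance from (1, -3) to the farthest point.
Squared distances: 2, 26, 41, 45, 5.
Maximum is 45, attained at P_4.
r = √45 ≈ 6.71.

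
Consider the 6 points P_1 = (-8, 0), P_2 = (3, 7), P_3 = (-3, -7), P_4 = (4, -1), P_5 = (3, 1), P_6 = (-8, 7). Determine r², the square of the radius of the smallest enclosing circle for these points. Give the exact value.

A smallest enclosing disk is always determined by at most three of the input points on its boundary.
The minimum enclosing circle is determined by three boundary points: P_2, P_3, P_6.
Their circumcentre is (-2.5, 15/14) with r² = 6409/98.
The farthest remaining point P_4 is at distance² 4561/98 ≤ 6409/98.

6409/98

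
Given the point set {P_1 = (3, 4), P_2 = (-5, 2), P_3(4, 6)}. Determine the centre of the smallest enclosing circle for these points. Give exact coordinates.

Side lengths²: P_1P_2² = 68, P_1P_3² = 5, P_2P_3² = 97.
Since P_2P_3² = 97 ≥ 68 + 5 = 73, the angle opposite P_2P_3 is not acute, so the smallest enclosing circle has P_2P_3 as diameter.
Centre = midpoint of P_2P_3 = (-0.5, 4), r² = 97/4 = 24.25.
Centre = (-0.5, 4).

(-0.5, 4)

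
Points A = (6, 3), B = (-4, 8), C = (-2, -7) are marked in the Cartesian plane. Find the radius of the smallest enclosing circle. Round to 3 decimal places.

7.738

Side lengths²: AB² = 125, AC² = 164, BC² = 229.
Since BC² = 229 < 164 + 125 = 289, the triangle is acute, so the smallest enclosing circle is the circumcircle.
Circumcentre = (-39/28, 5/7), r² = 46945/784.
r = √(46945/784) ≈ 7.738.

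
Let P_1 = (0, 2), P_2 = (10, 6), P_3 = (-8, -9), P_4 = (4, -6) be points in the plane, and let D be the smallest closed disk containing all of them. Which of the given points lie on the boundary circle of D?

A smallest enclosing disk is always determined by at most three of the input points on its boundary.
The farthest pair is P_2–P_3 with squared distance 549. The circle on this segment as diameter has centre (1, -1.5) and r² = 549/4 = 137.25.
Check P_1: distance² to centre = 13.25 ≤ 137.25, so it lies inside.
All remaining points lie in this disk, and no smaller disk contains both endpoints, so this is the minimum enclosing circle.
The points at distance exactly r from the centre are P_2, P_3 — 2 points.

P_2, P_3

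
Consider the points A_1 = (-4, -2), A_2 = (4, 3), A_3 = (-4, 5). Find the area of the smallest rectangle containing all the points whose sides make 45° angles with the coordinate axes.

In coordinates u = x + y, v = x − y the rectangle is axis-aligned; the map (x,y)→(u,v) scales areas by 2.
u-values: -6, 7, 1; range = 7 − (-6) = 13.
v-values: -2, 1, -9; range = 1 − (-9) = 10.
Area = (13 × 10) / 2 = 65.

65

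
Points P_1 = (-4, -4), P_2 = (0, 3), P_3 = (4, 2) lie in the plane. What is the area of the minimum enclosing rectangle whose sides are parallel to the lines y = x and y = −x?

35

In coordinates u = x + y, v = x − y the rectangle is axis-aligned; the map (x,y)→(u,v) scales areas by 2.
u-values: -8, 3, 6; range = 6 − (-8) = 14.
v-values: 0, -3, 2; range = 2 − (-3) = 5.
Area = (14 × 5) / 2 = 35.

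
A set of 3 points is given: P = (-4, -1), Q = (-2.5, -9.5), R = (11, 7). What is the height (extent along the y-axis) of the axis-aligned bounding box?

max y = 7, min y = -9.5, so height = 16.5.

16.5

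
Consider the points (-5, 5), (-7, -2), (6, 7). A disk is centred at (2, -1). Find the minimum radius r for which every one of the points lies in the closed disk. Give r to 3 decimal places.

The required radius is the distance from (2, -1) to the farthest point.
Squared distances: 85, 82, 80.
Maximum is 85, attained at (-5, 5).
r = √85 ≈ 9.220.

9.220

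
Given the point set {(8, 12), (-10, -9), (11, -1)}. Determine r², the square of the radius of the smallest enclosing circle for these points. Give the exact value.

Call the three points A, B, C in the order given.
Side lengths²: AB² = 765, AC² = 178, BC² = 505.
Since AB² = 765 ≥ 505 + 178 = 683, the angle opposite AB is not acute, so the smallest enclosing circle has AB as diameter.
Centre = midpoint of AB = (-1, 1.5), r² = 765/4 = 191.25.

191.25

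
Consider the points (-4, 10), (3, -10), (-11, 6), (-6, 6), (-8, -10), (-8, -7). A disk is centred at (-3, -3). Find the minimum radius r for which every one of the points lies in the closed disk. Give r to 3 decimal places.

The required radius is the distance from (-3, -3) to the farthest point.
Squared distances: 170, 85, 145, 90, 74, 41.
Maximum is 170, attained at (-4, 10).
r = √170 ≈ 13.038.

13.038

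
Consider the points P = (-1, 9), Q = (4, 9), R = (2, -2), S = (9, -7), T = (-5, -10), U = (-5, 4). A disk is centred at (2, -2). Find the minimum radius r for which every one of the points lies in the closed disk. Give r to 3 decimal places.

The required radius is the distance from (2, -2) to the farthest point.
Squared distances: 130, 125, 0, 74, 113, 85.
Maximum is 130, attained at P.
r = √130 ≈ 11.402.

11.402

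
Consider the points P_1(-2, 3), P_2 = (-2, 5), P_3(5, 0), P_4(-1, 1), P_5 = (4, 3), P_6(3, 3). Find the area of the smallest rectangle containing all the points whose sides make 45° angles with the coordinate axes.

In coordinates u = x + y, v = x − y the rectangle is axis-aligned; the map (x,y)→(u,v) scales areas by 2.
u-values: 1, 3, 5, 0, 7, 6; range = 7 − 0 = 7.
v-values: -5, -7, 5, -2, 1, 0; range = 5 − (-7) = 12.
Area = (7 × 12) / 2 = 42.

42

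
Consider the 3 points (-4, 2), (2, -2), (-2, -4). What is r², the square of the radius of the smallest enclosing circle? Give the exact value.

Call the three points A, B, C in the order given.
Side lengths²: AB² = 52, AC² = 40, BC² = 20.
Since AB² = 52 < 40 + 20 = 60, the triangle is acute, so the smallest enclosing circle is the circumcircle.
Circumcentre = (-9/7, -3/7), r² = 650/49.

650/49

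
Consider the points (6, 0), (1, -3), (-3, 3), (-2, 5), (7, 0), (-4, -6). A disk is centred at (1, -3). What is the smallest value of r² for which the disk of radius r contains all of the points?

The required radius is the distance from (1, -3) to the farthest point.
Squared distances: 34, 0, 52, 73, 45, 34.
Maximum is 73, attained at (-2, 5).

73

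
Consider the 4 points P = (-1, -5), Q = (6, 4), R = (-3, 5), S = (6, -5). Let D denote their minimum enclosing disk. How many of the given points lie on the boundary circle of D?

The farthest pair is R–S with squared distance 181. The circle on this segment as diameter has centre (1.5, 0) and r² = 181/4 = 45.25.
Check P: distance² to centre = 31.25 ≤ 45.25, so it lies inside.
All remaining points lie in this disk, and no smaller disk contains both endpoints, so this is the minimum enclosing circle.
The points at distance exactly r from the centre are R, S — 2 points.

2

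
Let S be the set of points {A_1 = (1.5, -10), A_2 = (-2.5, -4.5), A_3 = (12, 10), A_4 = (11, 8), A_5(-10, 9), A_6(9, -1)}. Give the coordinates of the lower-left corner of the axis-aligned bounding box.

x-range [-10, 12], y-range [-10, 10].
The lower-left corner is (-10, -10).

(-10, -10)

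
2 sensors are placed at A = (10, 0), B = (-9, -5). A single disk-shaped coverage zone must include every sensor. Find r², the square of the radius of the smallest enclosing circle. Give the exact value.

The smallest circle enclosing two points has them as diameter endpoints.
Centre = midpoint = (0.5, -2.5); r² = |AB|²/4 = 386/4 = 96.5.

96.5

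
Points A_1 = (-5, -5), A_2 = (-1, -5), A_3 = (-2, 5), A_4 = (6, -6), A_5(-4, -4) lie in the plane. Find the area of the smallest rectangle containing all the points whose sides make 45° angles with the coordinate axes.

123.5

In coordinates u = x + y, v = x − y the rectangle is axis-aligned; the map (x,y)→(u,v) scales areas by 2.
u-values: -10, -6, 3, 0, -8; range = 3 − (-10) = 13.
v-values: 0, 4, -7, 12, 0; range = 12 − (-7) = 19.
Area = (13 × 19) / 2 = 123.5.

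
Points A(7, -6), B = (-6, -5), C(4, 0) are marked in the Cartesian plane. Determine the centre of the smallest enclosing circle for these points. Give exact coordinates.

Side lengths²: AB² = 170, AC² = 45, BC² = 125.
Since AB² = 170 ≥ 125 + 45 = 170, the angle opposite AB is not acute, so the smallest enclosing circle has AB as diameter.
Centre = midpoint of AB = (0.5, -5.5), r² = 170/4 = 42.5.
Centre = (0.5, -5.5).

(0.5, -5.5)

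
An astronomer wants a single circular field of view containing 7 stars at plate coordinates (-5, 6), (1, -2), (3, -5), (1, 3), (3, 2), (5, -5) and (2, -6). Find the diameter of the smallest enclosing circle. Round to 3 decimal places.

The farthest pair is (-5, 6)–(5, -5) with squared distance 221. The circle on this segment as diameter has centre (0, 0.5) and r² = 221/4 = 55.25.
Check (1, -2): distance² to centre = 7.25 ≤ 55.25, so it lies inside.
All remaining points lie in this disk, and no smaller disk contains both endpoints, so this is the minimum enclosing circle.
Diameter = 2r = 2√(55.25) ≈ 14.866.

14.866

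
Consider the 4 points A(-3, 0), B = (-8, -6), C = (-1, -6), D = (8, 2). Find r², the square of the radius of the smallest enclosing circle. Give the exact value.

80

A smallest enclosing disk is always determined by at most three of the input points on its boundary.
The farthest pair is B–D with squared distance 320. The circle on this segment as diameter has centre (0, -2) and r² = 320/4 = 80.
Check A: distance² to centre = 13 ≤ 80, so it lies inside.
All remaining points lie in this disk, and no smaller disk contains both endpoints, so this is the minimum enclosing circle.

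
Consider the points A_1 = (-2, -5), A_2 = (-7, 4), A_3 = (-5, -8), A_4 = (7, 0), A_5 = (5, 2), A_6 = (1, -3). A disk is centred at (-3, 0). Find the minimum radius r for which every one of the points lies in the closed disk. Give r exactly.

The required radius is the distance from (-3, 0) to the farthest point.
Squared distances: 26, 32, 68, 100, 68, 25.
Maximum is 100, attained at A_4.
r = √100 = 10.

10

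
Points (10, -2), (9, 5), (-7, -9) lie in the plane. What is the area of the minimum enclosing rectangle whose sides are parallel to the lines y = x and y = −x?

In coordinates u = x + y, v = x − y the rectangle is axis-aligned; the map (x,y)→(u,v) scales areas by 2.
u-values: 8, 14, -16; range = 14 − (-16) = 30.
v-values: 12, 4, 2; range = 12 − 2 = 10.
Area = (30 × 10) / 2 = 150.

150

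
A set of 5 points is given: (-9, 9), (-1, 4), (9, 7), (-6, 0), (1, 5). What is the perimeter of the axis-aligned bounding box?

54

Width = max x − min x = 9 − (-9) = 18.
Height = max y − min y = 9 − 0 = 9.
Perimeter = 2(18 + 9) = 54.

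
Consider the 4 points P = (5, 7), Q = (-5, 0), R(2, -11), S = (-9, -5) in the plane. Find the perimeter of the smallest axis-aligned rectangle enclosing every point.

64

Width = max x − min x = 5 − (-9) = 14.
Height = max y − min y = 7 − (-11) = 18.
Perimeter = 2(14 + 18) = 64.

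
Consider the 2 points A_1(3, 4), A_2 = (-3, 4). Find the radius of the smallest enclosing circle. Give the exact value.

3

The smallest circle enclosing two points has them as diameter endpoints.
Centre = midpoint = (0, 4); r² = |A_1A_2|²/4 = 36/4 = 9.
r = √9 = 3.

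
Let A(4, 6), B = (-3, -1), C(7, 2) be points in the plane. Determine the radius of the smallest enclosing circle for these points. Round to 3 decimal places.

5.273

Side lengths²: AB² = 98, AC² = 25, BC² = 109.
Since BC² = 109 < 98 + 25 = 123, the triangle is acute, so the smallest enclosing circle is the circumcircle.
Circumcentre = (25/14, 17/14), r² = 2725/98.
r = √(2725/98) ≈ 5.273.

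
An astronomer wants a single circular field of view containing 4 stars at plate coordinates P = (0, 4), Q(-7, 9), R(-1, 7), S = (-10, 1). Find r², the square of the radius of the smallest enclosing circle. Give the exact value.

7085/242

A smallest enclosing disk is always determined by at most three of the input points on its boundary.
The minimum enclosing circle is determined by three boundary points: P, R, S.
Their circumcentre is (-119/22, 85/22) with r² = 7085/242.
The farthest remaining point Q is at distance² 6997/242 ≤ 7085/242.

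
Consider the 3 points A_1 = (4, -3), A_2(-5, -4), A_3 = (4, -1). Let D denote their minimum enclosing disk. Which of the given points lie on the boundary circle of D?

A_2, A_3

Side lengths²: A_1A_2² = 82, A_1A_3² = 4, A_2A_3² = 90.
Since A_2A_3² = 90 ≥ 82 + 4 = 86, the angle opposite A_2A_3 is not acute, so the smallest enclosing circle has A_2A_3 as diameter.
Centre = midpoint of A_2A_3 = (-0.5, -2.5), r² = 90/4 = 22.5.
The points at distance exactly r from the centre are A_2, A_3 — 2 points.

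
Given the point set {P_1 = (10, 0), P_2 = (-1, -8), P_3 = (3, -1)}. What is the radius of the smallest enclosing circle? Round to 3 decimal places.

6.801

Side lengths²: P_1P_2² = 185, P_1P_3² = 50, P_2P_3² = 65.
Since P_1P_2² = 185 ≥ 65 + 50 = 115, the angle opposite P_1P_2 is not acute, so the smallest enclosing circle has P_1P_2 as diameter.
Centre = midpoint of P_1P_2 = (4.5, -4), r² = 185/4 = 46.25.
r = √(46.25) ≈ 6.801.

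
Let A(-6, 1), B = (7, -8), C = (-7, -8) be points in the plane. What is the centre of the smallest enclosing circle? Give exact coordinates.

(0, -38/9)

Side lengths²: AB² = 250, AC² = 82, BC² = 196.
Since AB² = 250 < 196 + 82 = 278, the triangle is acute, so the smallest enclosing circle is the circumcircle.
Circumcentre = (0, -38/9), r² = 5125/81.
Centre = (0, -38/9).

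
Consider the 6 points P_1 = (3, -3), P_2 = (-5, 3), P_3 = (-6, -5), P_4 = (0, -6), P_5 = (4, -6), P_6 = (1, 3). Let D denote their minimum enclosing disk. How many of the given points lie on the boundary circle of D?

3

A smallest enclosing disk is always determined by at most three of the input points on its boundary.
The minimum enclosing circle is determined by three boundary points: P_2, P_3, P_5.
Their circumcentre is (-11/18, -29/18) with r² = 6565/162.
The farthest remaining point P_6 is at distance² 3865/162 ≤ 6565/162.
The points at distance exactly r from the centre are P_2, P_3, P_5 — 3 points.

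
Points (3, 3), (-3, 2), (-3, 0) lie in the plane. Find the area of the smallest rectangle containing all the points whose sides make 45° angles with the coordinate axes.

In coordinates u = x + y, v = x − y the rectangle is axis-aligned; the map (x,y)→(u,v) scales areas by 2.
u-values: 6, -1, -3; range = 6 − (-3) = 9.
v-values: 0, -5, -3; range = 0 − (-5) = 5.
Area = (9 × 5) / 2 = 22.5.

22.5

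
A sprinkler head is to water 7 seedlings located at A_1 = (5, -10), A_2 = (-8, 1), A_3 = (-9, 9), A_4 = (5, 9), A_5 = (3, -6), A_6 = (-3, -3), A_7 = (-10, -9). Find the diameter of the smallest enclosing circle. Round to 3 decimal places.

The farthest pair is A_1–A_3 with squared distance 557. The circle on this segment as diameter has centre (-2, -0.5) and r² = 557/4 = 139.25.
Check A_2: distance² to centre = 38.25 ≤ 139.25, so it lies inside.
All remaining points lie in this disk, and no smaller disk contains both endpoints, so this is the minimum enclosing circle.
Diameter = 2r = 2√(139.25) ≈ 23.601.

23.601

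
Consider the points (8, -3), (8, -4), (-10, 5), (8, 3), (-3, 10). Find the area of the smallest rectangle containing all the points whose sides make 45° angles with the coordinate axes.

216

In coordinates u = x + y, v = x − y the rectangle is axis-aligned; the map (x,y)→(u,v) scales areas by 2.
u-values: 5, 4, -5, 11, 7; range = 11 − (-5) = 16.
v-values: 11, 12, -15, 5, -13; range = 12 − (-15) = 27.
Area = (16 × 27) / 2 = 216.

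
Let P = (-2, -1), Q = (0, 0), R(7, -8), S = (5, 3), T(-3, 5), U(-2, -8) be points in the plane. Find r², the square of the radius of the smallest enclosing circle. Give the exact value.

A smallest enclosing disk is always determined by at most three of the input points on its boundary.
The farthest pair is R–T with squared distance 269. The circle on this segment as diameter has centre (2, -1.5) and r² = 269/4 = 67.25.
Check P: distance² to centre = 16.25 ≤ 67.25, so it lies inside.
All remaining points lie in this disk, and no smaller disk contains both endpoints, so this is the minimum enclosing circle.

67.25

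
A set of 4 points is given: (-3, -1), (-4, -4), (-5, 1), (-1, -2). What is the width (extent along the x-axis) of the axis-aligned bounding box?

4

max x = -1, min x = -5, so width = 4.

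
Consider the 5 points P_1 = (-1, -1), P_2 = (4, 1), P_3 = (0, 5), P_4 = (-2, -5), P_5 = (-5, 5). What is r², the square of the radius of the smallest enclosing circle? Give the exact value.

The minimum enclosing circle is determined by three boundary points: P_2, P_4, P_5.
Their circumcentre is (-41/26, 15/26) with r² = 10573/338.
The farthest remaining point P_3 is at distance² 7453/338 ≤ 10573/338.

10573/338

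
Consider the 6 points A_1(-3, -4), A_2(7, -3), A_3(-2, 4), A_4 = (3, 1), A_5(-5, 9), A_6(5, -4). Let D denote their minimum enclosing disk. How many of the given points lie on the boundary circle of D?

2

The minimum enclosing circle of a finite set is fixed by two of the points (as a diameter) or three (as a circumcircle).
The farthest pair is A_2–A_5 with squared distance 288. The circle on this segment as diameter has centre (1, 3) and r² = 288/4 = 72.
Check A_1: distance² to centre = 65 ≤ 72, so it lies inside.
All remaining points lie in this disk, and no smaller disk contains both endpoints, so this is the minimum enclosing circle.
The points at distance exactly r from the centre are A_2, A_5 — 2 points.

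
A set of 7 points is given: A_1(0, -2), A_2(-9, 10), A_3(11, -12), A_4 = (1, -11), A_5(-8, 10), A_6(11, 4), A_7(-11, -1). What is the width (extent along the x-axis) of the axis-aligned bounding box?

22

max x = 11, min x = -11, so width = 22.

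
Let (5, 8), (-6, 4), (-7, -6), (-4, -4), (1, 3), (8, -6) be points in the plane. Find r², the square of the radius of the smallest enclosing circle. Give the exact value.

The minimum enclosing circle is determined by three boundary points: (5, 8), (-7, -6), (8, -6).
Their circumcentre is (0.5, -2/7) with r² = 17425/196.
The farthest remaining point (-6, 4) is at distance² 11881/196 ≤ 17425/196.

17425/196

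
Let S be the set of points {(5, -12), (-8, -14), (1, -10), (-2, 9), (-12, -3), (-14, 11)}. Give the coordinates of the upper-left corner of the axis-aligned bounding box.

(-14, 11)

x-range [-14, 5], y-range [-14, 11].
The upper-left corner is (-14, 11).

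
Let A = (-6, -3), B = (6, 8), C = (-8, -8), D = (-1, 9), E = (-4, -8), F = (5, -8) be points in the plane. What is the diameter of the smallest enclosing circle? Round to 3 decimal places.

The farthest pair is B–C with squared distance 452. The circle on this segment as diameter has centre (-1, 0) and r² = 452/4 = 113.
Check A: distance² to centre = 34 ≤ 113, so it lies inside.
All remaining points lie in this disk, and no smaller disk contains both endpoints, so this is the minimum enclosing circle.
Diameter = 2r = 2√113 ≈ 21.260.

21.260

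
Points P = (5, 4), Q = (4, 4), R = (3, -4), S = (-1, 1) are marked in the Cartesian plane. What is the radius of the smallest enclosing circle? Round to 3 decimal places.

4.217

The minimum enclosing circle of a finite set is fixed by two of the points (as a diameter) or three (as a circumcircle).
The minimum enclosing circle is determined by three boundary points: P, R, S.
Their circumcentre is (22/7, 3/14) with r² = 3485/196.
The farthest remaining point Q is at distance² 2953/196 ≤ 3485/196.
r = √(3485/196) ≈ 4.217.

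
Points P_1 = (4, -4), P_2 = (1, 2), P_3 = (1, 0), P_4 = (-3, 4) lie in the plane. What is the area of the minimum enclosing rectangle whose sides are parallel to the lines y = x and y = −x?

In coordinates u = x + y, v = x − y the rectangle is axis-aligned; the map (x,y)→(u,v) scales areas by 2.
u-values: 0, 3, 1, 1; range = 3 − 0 = 3.
v-values: 8, -1, 1, -7; range = 8 − (-7) = 15.
Area = (3 × 15) / 2 = 22.5.

22.5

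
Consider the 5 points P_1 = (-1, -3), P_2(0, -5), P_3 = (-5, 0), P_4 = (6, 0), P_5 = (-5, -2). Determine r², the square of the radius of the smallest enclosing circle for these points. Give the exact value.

31.25

The farthest pair is P_4–P_5 with squared distance 125. The circle on this segment as diameter has centre (0.5, -1) and r² = 125/4 = 31.25.
Check P_1: distance² to centre = 6.25 ≤ 31.25, so it lies inside.
All remaining points lie in this disk, and no smaller disk contains both endpoints, so this is the minimum enclosing circle.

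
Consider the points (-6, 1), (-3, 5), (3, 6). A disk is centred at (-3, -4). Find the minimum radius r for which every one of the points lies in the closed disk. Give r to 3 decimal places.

11.662

The required radius is the distance from (-3, -4) to the farthest point.
Squared distances: 34, 81, 136.
Maximum is 136, attained at (3, 6).
r = √136 ≈ 11.662.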